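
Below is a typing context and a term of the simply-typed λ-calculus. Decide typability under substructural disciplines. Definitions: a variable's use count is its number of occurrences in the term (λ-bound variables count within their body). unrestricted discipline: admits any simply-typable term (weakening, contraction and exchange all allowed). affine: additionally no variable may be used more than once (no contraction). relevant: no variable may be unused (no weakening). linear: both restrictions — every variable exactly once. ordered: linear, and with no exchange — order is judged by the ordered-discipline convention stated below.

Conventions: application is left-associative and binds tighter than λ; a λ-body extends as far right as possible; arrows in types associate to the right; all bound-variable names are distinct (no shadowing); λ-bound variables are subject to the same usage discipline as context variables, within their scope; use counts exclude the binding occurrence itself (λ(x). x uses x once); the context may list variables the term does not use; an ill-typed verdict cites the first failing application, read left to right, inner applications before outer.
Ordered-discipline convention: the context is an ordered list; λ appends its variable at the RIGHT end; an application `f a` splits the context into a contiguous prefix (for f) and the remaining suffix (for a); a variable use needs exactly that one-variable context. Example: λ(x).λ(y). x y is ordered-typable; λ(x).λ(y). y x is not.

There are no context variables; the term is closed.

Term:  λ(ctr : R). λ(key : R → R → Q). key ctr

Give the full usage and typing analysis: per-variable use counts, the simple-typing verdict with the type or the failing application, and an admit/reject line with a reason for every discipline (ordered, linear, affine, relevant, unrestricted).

usage: ctr (λ-bound): 1; key (λ-bound): 1
order of uses: key, ctr
typing: well-typed — term : R → (R → R → Q) → R → Q
ordered ✗ (no contiguous prefix/suffix split fits key, ctr)
linear ✓ (exactly-once usage across ctr, key)
affine ✓ (ctr, key: no repeats, contraction unneeded)
relevant ✓ (every one of ctr, key appears)
unrestricted ✓ (well-typed at R → (R → R → Q) → R → Q; no restrictions here)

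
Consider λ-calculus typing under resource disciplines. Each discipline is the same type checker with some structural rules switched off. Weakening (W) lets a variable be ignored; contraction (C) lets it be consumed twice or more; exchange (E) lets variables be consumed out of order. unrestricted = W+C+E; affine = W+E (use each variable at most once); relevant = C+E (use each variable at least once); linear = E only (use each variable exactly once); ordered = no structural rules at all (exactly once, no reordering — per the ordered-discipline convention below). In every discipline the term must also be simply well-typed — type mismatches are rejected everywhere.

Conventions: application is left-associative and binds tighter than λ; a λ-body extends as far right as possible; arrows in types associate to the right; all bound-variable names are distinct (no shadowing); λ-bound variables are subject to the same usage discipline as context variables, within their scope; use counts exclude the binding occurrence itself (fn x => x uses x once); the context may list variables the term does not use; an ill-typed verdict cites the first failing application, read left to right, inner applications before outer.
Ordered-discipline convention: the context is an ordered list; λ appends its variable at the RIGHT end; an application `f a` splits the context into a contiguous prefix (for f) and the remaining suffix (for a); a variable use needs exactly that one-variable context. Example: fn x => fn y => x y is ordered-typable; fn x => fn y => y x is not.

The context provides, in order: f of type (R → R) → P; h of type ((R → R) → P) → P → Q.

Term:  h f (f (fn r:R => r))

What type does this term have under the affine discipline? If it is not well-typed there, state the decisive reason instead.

not well-typed under affine — repeated use of f ×2
usage: f=2; h=1; r (bound)=1
left-to-right use order: h, f, f, r
typing: well-typed — term : Q
across the five disciplines: ordered ✗, linear ✗, affine ✗, relevant ✓, unrestricted ✓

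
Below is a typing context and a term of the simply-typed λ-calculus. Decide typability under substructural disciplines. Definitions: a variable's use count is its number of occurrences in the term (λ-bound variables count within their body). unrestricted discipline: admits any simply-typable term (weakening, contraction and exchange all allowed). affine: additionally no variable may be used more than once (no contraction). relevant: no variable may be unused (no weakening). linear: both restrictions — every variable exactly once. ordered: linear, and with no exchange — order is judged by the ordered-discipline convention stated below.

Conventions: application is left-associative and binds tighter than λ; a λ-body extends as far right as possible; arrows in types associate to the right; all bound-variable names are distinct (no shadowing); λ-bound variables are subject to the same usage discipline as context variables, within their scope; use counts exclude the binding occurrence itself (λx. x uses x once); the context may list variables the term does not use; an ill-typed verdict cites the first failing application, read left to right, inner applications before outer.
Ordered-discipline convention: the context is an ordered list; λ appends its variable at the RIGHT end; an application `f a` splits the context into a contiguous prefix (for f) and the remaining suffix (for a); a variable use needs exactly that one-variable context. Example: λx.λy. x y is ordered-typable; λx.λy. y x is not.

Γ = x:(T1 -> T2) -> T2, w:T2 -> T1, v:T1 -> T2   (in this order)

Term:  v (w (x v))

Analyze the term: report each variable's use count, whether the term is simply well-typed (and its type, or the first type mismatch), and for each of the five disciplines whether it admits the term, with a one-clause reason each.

counts: x: 1×; w: 1×; v: 2×
left-to-right use order: v, w, x, v
typing: well-typed at T2
ordered: ✗ — v ×2 used more than once (contraction)
linear: ✗ — v ×2 used more than once (contraction)
affine: ✗ — v ×2 used more than once (contraction)
relevant: ✓ — none of x, w, v goes unused
unrestricted: ✓ — well-typed at T2; no restrictions here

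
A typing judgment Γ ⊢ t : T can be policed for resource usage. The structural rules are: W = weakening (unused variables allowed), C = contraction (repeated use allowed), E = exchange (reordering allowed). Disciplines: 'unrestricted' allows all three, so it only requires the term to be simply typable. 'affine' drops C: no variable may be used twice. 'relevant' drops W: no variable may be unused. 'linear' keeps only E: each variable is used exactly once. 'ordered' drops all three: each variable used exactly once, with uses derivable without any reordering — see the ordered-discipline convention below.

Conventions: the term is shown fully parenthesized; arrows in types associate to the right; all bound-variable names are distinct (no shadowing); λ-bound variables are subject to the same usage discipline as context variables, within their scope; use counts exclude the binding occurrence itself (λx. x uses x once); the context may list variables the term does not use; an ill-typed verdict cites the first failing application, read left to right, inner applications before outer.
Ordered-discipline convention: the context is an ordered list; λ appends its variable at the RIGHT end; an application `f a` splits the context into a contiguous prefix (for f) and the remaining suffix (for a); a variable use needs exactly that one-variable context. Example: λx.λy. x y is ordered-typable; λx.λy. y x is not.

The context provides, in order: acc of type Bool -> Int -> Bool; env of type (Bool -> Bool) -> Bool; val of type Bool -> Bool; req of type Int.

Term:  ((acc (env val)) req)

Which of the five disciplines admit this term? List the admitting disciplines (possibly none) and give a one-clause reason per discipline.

admitted in: ordered, linear, affine, relevant, unrestricted
counts: acc=1, env=1, val=1, req=1
order of uses: acc, env, val, req
typing: well-typed at Bool
ordered ✓ (single-use (acc, env, val, req), ordered derivation ok)
linear ✓ (exactly-once usage across acc, env, val, req)
affine ✓ (none of acc, env, val, req used more than once)
relevant ✓ (every one of acc, env, val, req appears)
unrestricted ✓ (type-checks (Bool) and nothing is barred)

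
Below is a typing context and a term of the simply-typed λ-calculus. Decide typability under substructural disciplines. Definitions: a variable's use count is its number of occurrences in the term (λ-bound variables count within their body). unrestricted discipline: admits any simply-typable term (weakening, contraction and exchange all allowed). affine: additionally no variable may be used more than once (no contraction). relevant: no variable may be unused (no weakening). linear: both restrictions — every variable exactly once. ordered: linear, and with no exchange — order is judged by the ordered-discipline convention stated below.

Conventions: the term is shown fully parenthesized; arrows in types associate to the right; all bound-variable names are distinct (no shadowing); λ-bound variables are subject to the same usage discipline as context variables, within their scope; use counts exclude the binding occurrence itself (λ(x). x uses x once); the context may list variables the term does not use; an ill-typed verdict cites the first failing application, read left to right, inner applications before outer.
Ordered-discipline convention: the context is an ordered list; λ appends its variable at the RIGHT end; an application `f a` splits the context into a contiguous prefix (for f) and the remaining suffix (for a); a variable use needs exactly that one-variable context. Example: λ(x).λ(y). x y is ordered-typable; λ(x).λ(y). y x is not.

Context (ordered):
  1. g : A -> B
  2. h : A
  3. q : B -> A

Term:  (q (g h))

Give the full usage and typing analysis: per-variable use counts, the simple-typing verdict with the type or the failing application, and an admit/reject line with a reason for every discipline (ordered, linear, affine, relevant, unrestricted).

variable uses: g: 1×, h: 1×, q: 1×
order of uses: q, g, h
typing: well-typed — term : A
ordered: ✗, no ordered split (uses run q, g, h)
linear: ✓, single use per variable (g, h, q)
affine: ✓, none of g, h, q used more than once
relevant: ✓, none of g, h, q goes unused
unrestricted: ✓, type-checks (A) and nothing is barred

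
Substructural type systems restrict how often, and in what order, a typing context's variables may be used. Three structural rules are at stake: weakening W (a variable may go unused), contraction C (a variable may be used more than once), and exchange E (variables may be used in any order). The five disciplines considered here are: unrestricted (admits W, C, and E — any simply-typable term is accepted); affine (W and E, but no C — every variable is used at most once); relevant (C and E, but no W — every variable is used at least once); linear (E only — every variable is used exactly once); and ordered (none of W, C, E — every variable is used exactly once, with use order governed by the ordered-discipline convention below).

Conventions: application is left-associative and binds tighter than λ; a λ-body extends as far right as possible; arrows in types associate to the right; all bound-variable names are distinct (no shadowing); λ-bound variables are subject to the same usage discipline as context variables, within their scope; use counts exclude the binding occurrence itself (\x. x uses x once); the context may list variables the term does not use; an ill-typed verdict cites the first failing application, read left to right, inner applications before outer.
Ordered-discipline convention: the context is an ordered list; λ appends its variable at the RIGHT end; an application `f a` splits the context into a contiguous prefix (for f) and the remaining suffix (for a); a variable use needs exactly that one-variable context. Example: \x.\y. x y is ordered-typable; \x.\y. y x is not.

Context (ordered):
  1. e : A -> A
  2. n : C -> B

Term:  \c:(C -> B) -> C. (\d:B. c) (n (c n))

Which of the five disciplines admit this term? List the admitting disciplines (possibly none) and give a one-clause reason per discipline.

admitted by: unrestricted
counts: e: 0×; n: 2×; c (bound): 2×; d (bound): 0×
left-to-right use order: c, n, c, n
typing: the term checks, with type ((C -> B) -> C) -> (C -> B) -> C
ordered: ✗, uses contraction: n ×2, c ×2; unused: e, d — weakening required
linear: ✗, uses contraction: n ×2, c ×2; unused: e, d — weakening required
affine: ✗, uses contraction: n ×2, c ×2
relevant: ✗, unused: e, d — weakening required
unrestricted: ✓, typability at ((C -> B) -> C) -> (C -> B) -> C is all that's needed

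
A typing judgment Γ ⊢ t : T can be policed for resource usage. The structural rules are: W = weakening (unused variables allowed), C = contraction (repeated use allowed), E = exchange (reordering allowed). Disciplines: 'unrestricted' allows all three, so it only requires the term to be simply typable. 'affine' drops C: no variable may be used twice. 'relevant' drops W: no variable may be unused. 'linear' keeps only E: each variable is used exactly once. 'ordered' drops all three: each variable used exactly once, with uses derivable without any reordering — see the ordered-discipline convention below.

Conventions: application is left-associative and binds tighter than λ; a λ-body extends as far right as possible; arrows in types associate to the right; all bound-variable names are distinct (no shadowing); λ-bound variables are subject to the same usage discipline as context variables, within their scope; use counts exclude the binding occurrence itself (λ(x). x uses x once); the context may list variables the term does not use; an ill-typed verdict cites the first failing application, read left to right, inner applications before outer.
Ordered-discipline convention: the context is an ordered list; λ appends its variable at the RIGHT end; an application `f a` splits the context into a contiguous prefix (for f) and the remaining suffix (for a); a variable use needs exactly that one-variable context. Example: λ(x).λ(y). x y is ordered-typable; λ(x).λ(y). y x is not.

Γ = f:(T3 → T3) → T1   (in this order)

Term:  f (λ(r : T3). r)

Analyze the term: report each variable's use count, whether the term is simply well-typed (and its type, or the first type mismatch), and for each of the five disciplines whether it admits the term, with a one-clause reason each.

usage: f=1, r [bound]=1
left-to-right use order: f, r
typing: ✓ — T1
ordered: ✓ — f, r: once each, no exchange needed
linear: ✓ — each of f, r used exactly once
affine: ✓ — f, r: no repeats, contraction unneeded
relevant: ✓ — every one of f, r appears
unrestricted: ✓ — well-typed at T1; no restrictions here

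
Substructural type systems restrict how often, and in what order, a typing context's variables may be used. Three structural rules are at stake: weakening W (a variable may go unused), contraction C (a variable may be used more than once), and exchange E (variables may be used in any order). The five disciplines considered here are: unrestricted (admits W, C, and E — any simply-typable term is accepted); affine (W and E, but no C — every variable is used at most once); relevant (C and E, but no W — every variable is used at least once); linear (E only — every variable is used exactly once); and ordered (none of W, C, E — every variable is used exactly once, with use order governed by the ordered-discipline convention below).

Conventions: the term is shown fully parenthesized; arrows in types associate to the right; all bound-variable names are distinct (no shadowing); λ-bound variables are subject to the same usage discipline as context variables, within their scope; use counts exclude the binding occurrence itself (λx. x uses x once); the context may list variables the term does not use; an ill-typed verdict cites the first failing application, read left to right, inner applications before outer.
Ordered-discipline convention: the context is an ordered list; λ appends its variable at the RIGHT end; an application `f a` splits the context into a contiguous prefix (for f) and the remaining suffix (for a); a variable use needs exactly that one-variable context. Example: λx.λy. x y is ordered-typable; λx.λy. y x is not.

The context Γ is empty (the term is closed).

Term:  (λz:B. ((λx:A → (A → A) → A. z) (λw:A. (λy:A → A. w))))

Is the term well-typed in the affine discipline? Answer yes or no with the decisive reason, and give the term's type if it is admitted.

yes — at most one use each (z, x, w, y); term : B → B
variable uses: z (bound): 1; x (bound): 0; w (bound): 1; y (bound): 0
use order (left to right): z, w
typing: well-typed at B → B
summary: ordered ✗, linear ✗, affine ✓, relevant ✗, unrestricted ✓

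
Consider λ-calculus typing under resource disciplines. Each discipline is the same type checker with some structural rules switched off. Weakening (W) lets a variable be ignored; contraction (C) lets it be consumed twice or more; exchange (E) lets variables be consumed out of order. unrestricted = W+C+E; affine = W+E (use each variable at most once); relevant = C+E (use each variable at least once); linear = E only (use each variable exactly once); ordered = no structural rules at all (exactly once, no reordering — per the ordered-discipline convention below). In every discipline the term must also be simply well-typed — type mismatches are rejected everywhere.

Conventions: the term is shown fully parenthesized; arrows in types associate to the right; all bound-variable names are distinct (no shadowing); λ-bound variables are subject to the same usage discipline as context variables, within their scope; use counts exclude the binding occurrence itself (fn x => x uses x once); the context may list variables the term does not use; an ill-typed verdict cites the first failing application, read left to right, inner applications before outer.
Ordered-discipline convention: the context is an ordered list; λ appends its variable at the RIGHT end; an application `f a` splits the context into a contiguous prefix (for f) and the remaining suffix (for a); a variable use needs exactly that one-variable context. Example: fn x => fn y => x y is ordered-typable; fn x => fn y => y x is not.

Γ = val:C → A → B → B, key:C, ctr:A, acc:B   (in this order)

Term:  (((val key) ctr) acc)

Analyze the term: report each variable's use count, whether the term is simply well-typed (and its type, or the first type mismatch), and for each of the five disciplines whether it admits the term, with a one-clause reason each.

use counts: val: 1×; key: 1×; ctr: 1×; acc: 1×
left-to-right use order: val, key, ctr, acc
typing: well-typed at B
ordered: ✓, single-use (val, key, ctr, acc), ordered derivation ok
linear: ✓, each of val, key, ctr, acc used exactly once
affine: ✓, at most one use each (val, key, ctr, acc)
relevant: ✓, at least one use each (val, key, ctr, acc)
unrestricted: ✓, typability at B is all that's needed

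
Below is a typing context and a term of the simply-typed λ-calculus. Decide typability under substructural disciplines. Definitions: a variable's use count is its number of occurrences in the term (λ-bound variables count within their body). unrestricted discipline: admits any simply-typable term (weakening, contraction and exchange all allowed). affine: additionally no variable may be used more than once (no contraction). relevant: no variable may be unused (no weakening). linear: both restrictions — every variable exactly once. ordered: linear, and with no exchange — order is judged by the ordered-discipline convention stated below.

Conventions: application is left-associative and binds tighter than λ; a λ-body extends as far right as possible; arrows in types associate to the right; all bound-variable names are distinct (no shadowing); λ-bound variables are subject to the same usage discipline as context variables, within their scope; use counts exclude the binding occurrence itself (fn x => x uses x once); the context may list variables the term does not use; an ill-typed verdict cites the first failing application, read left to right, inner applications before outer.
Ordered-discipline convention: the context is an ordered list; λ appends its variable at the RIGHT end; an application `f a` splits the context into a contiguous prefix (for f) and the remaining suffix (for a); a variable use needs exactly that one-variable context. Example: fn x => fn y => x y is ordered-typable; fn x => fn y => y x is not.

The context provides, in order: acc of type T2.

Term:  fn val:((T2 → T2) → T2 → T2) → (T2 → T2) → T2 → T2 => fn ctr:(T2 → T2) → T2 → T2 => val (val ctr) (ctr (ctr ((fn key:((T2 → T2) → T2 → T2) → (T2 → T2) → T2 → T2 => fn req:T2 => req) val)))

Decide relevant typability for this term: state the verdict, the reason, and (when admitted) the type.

no — acc, key left unused
counts: acc ×0, val (λ-bound) ×3, ctr (λ-bound) ×3, key (λ-bound) ×0, req (λ-bound) ×1
left-to-right use order: val, val, ctr, ctr, ctr, req, val
typing: the term checks, with type (((T2 → T2) → T2 → T2) → (T2 → T2) → T2 → T2) → ((T2 → T2) → T2 → T2) → T2 → T2
across the five disciplines: ordered ✗ · linear ✗ · affine ✗ · relevant ✗ · unrestricted ✓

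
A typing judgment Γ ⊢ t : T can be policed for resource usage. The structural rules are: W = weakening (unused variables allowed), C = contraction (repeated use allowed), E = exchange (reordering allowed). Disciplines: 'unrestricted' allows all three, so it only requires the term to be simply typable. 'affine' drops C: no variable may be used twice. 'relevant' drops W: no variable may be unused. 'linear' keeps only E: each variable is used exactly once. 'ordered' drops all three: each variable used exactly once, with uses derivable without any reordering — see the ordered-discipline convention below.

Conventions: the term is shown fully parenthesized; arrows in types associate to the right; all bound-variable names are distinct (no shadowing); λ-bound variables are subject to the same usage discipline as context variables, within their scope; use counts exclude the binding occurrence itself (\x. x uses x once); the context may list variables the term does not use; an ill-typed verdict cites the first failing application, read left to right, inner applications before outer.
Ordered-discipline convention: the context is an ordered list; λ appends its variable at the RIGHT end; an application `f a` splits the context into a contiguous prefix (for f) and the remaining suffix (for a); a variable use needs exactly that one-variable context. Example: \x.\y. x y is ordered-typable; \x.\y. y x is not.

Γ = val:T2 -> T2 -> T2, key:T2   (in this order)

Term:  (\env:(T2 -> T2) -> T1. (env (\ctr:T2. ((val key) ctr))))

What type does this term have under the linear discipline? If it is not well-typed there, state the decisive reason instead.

term : ((T2 -> T2) -> T1) -> T1
usage: val: 1×; key: 1×; env (bound): 1×; ctr (bound): 1×
use order (left to right): env, val, key, ctr
typing: ✓ — ((T2 -> T2) -> T1) -> T1
summary: ordered ✗, linear ✓, affine ✓, relevant ✓, unrestricted ✓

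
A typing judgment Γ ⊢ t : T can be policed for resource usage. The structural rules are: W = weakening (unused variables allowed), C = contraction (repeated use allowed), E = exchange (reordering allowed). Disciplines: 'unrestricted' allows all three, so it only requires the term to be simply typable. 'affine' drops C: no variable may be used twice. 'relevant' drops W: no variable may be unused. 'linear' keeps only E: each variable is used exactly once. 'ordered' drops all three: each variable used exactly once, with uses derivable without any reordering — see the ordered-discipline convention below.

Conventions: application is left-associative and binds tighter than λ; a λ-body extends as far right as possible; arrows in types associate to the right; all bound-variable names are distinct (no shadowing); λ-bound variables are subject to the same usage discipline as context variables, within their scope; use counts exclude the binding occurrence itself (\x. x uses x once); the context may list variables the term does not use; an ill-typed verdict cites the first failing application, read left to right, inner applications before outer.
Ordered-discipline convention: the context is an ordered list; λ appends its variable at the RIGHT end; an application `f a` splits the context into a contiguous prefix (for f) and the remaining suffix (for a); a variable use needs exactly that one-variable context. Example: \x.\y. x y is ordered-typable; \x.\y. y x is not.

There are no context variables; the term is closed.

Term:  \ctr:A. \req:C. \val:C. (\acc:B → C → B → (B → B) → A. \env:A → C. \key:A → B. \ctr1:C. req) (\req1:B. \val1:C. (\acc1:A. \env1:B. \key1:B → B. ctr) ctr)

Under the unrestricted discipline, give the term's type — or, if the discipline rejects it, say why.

term : A → C → C → (A → C) → (A → B) → C → C
use counts: ctr (bound): 2, req (bound): 1, val (bound): 0, acc (bound): 0, env (bound): 0, key (bound): 0, ctr1 (bound): 0, req1 (bound): 0, val1 (bound): 0, acc1 (bound): 0, env1 (bound): 0, key1 (bound): 0
use order (left to right): req, ctr, ctr
typing: well-typed at A → C → C → (A → C) → (A → B) → C → C
across the five disciplines: ordered ✗, linear ✗, affine ✗, relevant ✗, unrestricted ✓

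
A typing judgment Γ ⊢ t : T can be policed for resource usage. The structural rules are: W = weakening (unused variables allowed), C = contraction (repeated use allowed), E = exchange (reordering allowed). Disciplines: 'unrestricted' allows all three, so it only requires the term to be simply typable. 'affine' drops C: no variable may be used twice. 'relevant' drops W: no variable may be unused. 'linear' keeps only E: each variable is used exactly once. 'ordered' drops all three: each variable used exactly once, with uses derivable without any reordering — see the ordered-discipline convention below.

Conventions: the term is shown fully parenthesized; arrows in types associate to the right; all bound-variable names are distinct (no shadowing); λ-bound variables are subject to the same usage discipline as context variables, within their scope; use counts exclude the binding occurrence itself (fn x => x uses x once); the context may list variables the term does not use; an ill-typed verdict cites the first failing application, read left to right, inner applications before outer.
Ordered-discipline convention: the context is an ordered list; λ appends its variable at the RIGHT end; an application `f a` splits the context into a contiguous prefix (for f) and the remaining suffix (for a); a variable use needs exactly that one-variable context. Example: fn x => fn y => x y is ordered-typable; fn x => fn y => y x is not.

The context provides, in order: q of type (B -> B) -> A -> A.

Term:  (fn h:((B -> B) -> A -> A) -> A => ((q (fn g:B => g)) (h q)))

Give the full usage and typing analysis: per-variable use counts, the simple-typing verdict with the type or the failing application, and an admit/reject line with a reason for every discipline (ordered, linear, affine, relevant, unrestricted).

use counts: q: 2×, h (λ-bound): 1×, g (λ-bound): 1×
use order (left to right): q, g, h, q
typing: well-typed at (((B -> B) -> A -> A) -> A) -> A
ordered: ✗ — q ×2 used more than once (contraction)
linear: ✗ — q ×2 used more than once (contraction)
affine: ✗ — q ×2 used more than once (contraction)
relevant: ✓ — none of q, h, g goes unused
unrestricted: ✓ — type-checks ((((B -> B) -> A -> A) -> A) -> A) and nothing is barred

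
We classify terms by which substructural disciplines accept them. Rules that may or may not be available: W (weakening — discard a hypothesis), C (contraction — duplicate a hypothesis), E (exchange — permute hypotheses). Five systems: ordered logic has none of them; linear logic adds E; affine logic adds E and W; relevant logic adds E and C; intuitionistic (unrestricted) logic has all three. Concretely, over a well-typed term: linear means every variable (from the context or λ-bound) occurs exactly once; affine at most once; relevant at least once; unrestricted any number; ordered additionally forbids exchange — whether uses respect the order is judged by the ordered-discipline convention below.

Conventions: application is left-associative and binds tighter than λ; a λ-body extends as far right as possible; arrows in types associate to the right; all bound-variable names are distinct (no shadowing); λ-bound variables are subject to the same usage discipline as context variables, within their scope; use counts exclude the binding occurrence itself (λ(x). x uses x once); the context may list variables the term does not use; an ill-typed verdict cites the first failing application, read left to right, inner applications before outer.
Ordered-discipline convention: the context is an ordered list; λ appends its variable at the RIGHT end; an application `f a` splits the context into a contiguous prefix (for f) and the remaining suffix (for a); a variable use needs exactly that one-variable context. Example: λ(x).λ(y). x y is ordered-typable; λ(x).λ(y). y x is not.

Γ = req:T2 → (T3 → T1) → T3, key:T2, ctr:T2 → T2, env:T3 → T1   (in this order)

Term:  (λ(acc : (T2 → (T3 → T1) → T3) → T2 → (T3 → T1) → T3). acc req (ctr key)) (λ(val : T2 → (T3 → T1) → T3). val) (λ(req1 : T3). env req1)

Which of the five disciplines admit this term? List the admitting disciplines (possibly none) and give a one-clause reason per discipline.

admitting disciplines: linear, affine, relevant, unrestricted
variable uses: req=1, key=1, ctr=1, env=1, acc (bound)=1, val (bound)=1, req1 (bound)=1
uses in reading order: acc, req, ctr, key, val, env, req1
typing: well-typed at T3
ordered: ✗, no ordered split (uses run acc, req, ctr, key, val, env, req1)
linear: ✓, req, key, ctr, env, acc, val, req1: one use apiece
affine: ✓, no duplicate uses among req, key, ctr, env, acc, val, req1
relevant: ✓, every one of req, key, ctr, env, acc, val, req1 appears
unrestricted: ✓, simply typable at T3; W, C, E all held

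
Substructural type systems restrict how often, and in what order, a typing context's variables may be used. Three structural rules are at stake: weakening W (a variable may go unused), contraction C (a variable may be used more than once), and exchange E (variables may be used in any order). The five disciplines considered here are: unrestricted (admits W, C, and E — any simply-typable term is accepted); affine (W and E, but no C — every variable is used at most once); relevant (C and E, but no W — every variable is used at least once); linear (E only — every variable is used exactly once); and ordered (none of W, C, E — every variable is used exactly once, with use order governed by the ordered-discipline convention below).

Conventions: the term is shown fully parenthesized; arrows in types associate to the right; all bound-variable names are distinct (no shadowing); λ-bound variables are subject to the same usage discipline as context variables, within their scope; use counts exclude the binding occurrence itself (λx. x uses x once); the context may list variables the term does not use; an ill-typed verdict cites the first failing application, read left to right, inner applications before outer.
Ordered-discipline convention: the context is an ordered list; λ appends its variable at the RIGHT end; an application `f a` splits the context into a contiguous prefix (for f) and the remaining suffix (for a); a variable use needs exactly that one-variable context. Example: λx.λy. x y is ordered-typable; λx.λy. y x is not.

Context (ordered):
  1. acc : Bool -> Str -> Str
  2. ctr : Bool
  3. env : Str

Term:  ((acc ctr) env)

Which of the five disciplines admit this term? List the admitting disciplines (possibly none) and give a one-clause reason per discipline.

admitted in: ordered, linear, affine, relevant, unrestricted
counts: acc=1, ctr=1, env=1
order of uses: acc, ctr, env
typing: well-typed at Str
ordered: ✓ — acc, ctr, env: once each, no exchange needed
linear: ✓ — each of acc, ctr, env used exactly once
affine: ✓ — none of acc, ctr, env used more than once
relevant: ✓ — every one of acc, ctr, env appears
unrestricted: ✓ — well-typed at Str; no restrictions here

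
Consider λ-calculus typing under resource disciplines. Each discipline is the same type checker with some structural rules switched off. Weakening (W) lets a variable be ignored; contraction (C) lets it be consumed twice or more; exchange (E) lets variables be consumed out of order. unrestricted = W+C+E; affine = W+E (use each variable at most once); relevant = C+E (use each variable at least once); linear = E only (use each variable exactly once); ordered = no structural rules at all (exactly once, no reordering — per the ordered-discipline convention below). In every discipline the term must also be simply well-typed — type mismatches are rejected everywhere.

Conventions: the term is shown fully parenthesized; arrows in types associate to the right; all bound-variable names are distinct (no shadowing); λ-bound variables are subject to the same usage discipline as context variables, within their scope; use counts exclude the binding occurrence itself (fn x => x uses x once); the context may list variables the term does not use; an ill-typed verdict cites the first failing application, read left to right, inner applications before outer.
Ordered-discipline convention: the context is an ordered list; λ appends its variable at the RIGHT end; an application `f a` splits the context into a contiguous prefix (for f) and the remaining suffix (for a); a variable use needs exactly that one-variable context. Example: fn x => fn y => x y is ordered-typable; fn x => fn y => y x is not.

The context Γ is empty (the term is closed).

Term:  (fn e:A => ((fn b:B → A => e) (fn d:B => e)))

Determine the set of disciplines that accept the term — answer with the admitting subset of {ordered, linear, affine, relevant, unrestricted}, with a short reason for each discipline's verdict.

admitted in: unrestricted
variable uses: e (bound): 2×; b (bound): 0×; d (bound): 0×
order of uses: e, e
typing: the term checks, with type A → A
ordered ✗ (uses contraction: e ×2; b, d left unused)
linear ✗ (uses contraction: e ×2; b, d left unused)
affine ✗ (uses contraction: e ×2)
relevant ✗ (b, d left unused)
unrestricted ✓ (typability at A → A is all that's needed)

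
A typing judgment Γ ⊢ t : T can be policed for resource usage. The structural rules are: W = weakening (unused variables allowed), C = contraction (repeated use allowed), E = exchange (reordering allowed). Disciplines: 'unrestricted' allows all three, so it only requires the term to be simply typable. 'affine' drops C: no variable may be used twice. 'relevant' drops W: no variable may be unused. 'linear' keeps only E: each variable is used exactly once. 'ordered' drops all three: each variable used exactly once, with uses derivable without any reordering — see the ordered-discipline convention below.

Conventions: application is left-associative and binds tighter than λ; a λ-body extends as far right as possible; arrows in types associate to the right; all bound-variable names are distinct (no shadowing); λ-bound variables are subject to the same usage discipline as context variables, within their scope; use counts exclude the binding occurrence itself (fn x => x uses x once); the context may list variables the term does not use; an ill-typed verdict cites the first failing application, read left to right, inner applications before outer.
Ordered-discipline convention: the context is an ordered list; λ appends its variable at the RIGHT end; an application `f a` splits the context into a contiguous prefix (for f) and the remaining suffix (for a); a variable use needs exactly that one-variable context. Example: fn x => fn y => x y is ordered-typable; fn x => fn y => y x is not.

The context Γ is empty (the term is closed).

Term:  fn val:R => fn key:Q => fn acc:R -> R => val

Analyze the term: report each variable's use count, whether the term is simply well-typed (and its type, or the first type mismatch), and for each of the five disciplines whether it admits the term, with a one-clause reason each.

variable uses: val (λ-bound) ×1, key (λ-bound) ×0, acc (λ-bound) ×0
use order (left to right): val
typing: ✓ — R -> Q -> (R -> R) -> R
ordered ✗ (key, acc left unused)
linear ✗ (key, acc left unused)
affine ✓ (val, key, acc: no repeats, contraction unneeded)
relevant ✗ (key, acc left unused)
unrestricted ✓ (well-typed at R -> Q -> (R -> R) -> R; no restrictions here)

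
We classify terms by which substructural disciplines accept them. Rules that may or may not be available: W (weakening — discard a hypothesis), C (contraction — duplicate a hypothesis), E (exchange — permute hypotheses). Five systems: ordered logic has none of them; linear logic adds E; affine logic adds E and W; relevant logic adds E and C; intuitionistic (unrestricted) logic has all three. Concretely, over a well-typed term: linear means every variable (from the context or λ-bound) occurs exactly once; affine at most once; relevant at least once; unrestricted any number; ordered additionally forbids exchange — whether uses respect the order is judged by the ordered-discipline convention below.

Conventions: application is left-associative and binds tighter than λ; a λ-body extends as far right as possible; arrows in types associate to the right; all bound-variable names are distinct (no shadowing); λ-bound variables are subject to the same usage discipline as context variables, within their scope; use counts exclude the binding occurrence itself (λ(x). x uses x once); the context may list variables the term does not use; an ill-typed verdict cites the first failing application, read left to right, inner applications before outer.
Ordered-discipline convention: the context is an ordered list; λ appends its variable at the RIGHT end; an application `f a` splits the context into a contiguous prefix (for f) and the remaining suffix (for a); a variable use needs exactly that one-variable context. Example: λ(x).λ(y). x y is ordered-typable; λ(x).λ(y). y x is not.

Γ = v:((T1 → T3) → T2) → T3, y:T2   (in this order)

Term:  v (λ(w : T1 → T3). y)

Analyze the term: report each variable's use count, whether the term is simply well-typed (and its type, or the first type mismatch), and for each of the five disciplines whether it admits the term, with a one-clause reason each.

usage: v: 1×; y: 1×; w [bound]: 0×
use order (left to right): v, y
typing: the term checks, with type T3
ordered: ✗, needs weakening: w unused
linear: ✗, needs weakening: w unused
affine: ✓, no duplicate uses among v, y, w
relevant: ✗, needs weakening: w unused
unrestricted: ✓, type-checks (T3) and nothing is barred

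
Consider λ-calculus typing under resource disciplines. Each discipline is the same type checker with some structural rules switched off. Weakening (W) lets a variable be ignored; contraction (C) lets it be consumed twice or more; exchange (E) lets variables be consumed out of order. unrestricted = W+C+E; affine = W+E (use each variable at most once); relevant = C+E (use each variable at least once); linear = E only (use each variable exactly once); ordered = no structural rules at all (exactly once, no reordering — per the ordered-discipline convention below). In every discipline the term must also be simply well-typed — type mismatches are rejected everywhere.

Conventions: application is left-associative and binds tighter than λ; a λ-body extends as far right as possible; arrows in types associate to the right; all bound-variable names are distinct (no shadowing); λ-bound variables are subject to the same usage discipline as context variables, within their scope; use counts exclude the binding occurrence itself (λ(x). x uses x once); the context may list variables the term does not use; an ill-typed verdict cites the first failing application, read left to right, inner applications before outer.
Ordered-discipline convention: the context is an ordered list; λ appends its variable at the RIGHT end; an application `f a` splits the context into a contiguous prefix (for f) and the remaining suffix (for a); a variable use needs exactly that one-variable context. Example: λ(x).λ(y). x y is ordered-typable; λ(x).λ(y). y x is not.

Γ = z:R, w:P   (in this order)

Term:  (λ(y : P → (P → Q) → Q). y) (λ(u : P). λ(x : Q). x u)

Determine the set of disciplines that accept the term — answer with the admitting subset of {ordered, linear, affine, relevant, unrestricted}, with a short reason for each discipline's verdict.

admitted in: none
use counts: z: 0×; w: 0×; y (bound): 1×; u (bound): 1×; x (bound): 1×
use order (left to right): y, x, u
typing: ill-typed: non-function type Q applied to an argument
ordered ✗ (not simply typable)
linear ✗ (fails simple typing)
affine ✗ (a type mismatch blocks all five)
relevant ✗ (the type mismatch rejects it)
unrestricted ✗ (not simply typable)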